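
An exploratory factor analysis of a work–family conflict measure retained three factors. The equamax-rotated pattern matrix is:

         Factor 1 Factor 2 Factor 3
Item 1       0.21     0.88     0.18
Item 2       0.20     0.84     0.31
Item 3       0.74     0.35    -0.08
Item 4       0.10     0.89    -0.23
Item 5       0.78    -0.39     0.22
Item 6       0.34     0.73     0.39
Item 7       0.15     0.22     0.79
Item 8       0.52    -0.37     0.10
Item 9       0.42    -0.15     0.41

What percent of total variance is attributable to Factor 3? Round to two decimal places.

SS loadings for Factor 3 = 0.18² + 0.31² + (-0.08)² + (-0.23)² + 0.22² + 0.39² + 0.79² + 0.10² + 0.41² = 1.1905
With 9 standardized items, total variance = 9. Proportion = 1.1905/9 = 0.1323 → 13.23%.

13.23%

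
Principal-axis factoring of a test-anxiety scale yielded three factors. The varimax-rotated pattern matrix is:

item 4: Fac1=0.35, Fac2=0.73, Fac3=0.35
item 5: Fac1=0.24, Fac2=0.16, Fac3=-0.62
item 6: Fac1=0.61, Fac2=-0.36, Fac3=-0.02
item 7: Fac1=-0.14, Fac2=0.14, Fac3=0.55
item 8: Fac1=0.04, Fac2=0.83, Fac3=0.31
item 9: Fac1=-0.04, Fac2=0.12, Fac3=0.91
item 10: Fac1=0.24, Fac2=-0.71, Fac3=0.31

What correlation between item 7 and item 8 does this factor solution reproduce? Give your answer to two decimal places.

0.28

r̂ = Σ λ_i·λ_j across factors = (-0.14)(0.04) + (0.14)(0.83) + (0.55)(0.31)
  = -0.0056 +0.1162 +0.1705 = 0.2811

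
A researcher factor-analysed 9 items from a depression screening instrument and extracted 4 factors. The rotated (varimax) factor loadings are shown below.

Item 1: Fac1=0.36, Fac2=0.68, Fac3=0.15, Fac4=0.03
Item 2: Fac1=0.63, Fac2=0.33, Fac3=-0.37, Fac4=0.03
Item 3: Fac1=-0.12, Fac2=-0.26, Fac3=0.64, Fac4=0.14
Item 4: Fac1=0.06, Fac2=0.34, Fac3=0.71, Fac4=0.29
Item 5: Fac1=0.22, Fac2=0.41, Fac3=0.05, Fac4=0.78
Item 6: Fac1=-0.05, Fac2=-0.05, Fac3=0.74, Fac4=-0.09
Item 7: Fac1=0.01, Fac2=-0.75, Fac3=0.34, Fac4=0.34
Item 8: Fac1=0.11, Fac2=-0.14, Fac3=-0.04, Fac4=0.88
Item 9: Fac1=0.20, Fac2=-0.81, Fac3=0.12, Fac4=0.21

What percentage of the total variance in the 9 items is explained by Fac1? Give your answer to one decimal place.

7.2%

SS loadings for Fac1 = 0.36² + 0.63² + (-0.12)² + 0.06² + 0.22² + (-0.05)² + 0.01² + 0.11² + 0.20² = 0.6476
With 9 standardized items, total variance = 9. Proportion = 0.6476/9 = 0.0720 → 7.20%.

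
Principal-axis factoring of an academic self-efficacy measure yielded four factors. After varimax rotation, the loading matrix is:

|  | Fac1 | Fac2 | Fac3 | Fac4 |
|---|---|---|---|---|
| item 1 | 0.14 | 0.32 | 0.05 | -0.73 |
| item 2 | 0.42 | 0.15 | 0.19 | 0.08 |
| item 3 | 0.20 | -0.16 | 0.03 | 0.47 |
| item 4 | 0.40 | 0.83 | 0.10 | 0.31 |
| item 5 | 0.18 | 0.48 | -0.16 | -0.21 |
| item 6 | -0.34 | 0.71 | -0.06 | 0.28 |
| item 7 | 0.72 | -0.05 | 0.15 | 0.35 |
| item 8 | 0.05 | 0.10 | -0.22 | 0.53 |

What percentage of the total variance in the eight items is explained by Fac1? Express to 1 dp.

13.3%

SS loadings for Fac1 = 0.14² + 0.42² + 0.20² + 0.40² + 0.18² + (-0.34)² + 0.72² + 0.05² = 1.0649
With 8 standardized items, total variance = 8. Proportion = 1.0649/8 = 0.1331 → 13.31%.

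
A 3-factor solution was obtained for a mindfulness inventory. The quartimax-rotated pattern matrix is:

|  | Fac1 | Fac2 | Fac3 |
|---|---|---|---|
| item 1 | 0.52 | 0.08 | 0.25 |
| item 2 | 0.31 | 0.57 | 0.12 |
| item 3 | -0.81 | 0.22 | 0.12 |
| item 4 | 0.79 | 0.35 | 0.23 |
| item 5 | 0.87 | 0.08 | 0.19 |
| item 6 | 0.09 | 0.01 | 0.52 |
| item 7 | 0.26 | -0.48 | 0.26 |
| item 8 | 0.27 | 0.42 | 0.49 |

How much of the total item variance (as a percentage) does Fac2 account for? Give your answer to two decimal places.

SS loadings for Fac2 = 0.08² + 0.57² + 0.22² + 0.35² + 0.08² + 0.01² + (-0.48)² + 0.42² = 0.9155
With 8 standardized items, total variance = 8. Proportion = 0.9155/8 = 0.1144 → 11.44%.

11.44%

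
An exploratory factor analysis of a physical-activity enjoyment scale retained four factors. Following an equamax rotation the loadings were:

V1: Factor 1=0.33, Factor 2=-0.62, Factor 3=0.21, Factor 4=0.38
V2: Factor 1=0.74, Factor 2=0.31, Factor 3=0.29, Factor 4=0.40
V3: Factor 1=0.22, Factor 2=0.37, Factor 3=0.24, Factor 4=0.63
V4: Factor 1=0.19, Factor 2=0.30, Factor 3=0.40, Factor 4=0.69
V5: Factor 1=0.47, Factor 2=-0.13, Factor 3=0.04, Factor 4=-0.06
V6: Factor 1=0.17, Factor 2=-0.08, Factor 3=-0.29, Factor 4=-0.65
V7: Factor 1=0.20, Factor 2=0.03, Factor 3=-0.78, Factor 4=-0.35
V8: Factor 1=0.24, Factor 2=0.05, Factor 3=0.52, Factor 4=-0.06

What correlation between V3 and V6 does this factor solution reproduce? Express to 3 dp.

r̂ = Σ λ_i·λ_j across factors = (0.22)(0.17) + (0.37)(-0.08) + (0.24)(-0.29) + (0.63)(-0.65)
  = +0.0374 -0.0296 -0.0696 -0.4095 = -0.4713

-0.471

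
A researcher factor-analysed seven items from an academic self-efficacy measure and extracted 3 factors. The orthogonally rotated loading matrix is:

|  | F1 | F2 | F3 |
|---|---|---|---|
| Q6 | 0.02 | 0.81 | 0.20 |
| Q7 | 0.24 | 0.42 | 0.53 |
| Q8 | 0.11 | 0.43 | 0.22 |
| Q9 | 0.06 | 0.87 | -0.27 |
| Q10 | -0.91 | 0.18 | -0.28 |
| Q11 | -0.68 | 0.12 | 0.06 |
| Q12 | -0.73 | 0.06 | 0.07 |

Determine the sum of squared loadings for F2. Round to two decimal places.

SS loadings for F2 = 0.81² + 0.42² + 0.43² + 0.87² + 0.18² + 0.12² + 0.06² = 0.6561 + 0.1764 + 0.1849 + 0.7569 + 0.0324 + 0.0144 + 0.0036 = 1.8247

1.82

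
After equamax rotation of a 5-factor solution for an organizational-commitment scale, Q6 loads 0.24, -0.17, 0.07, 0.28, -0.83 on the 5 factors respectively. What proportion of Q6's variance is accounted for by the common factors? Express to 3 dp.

0.859

h² = 0.24² + (-0.17)² + 0.07² + 0.28² + (-0.83)² = 0.0576 + 0.0289 + 0.0049 + 0.0784 + 0.6889 = 0.8587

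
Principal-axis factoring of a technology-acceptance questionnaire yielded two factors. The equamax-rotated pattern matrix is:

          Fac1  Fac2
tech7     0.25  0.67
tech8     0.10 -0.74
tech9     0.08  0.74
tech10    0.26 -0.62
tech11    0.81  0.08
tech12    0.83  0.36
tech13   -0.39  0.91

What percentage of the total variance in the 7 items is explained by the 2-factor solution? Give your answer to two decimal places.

SS loadings by factor: 1.6436, 2.8926; total = 4.5362.
Total variance with 7 standardized items is 7, so the solution explains 4.5362/7 = 0.6480 = 64.80%.

64.80%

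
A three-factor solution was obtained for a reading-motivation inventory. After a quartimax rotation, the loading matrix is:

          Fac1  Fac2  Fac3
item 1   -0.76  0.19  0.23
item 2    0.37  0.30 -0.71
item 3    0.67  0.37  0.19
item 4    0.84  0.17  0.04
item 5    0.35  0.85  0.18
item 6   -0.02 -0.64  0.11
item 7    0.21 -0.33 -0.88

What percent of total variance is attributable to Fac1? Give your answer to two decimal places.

29.09%

SS loadings for Fac1 = (-0.76)² + 0.37² + 0.67² + 0.84² + 0.35² + (-0.02)² + 0.21² = 2.0360
With 7 standardized items, total variance = 7. Proportion = 2.0360/7 = 0.2909 → 29.09%.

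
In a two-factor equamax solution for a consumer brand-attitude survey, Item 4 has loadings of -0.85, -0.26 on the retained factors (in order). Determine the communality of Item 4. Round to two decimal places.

h² = (-0.85)² + (-0.26)² = 0.7225 + 0.0676 = 0.7901

0.79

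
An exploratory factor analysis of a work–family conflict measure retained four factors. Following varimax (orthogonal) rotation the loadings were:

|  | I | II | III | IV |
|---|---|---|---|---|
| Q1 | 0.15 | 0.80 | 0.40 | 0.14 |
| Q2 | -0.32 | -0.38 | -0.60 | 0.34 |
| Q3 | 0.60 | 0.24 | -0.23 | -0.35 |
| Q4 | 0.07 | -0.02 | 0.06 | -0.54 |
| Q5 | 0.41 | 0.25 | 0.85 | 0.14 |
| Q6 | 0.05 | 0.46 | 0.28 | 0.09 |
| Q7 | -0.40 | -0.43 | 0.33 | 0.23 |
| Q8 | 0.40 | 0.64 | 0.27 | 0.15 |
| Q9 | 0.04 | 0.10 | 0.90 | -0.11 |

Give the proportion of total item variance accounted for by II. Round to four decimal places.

SS loadings for II = 0.80² + (-0.38)² + 0.24² + (-0.02)² + 0.25² + 0.46² + (-0.43)² + 0.64² + 0.10² = 1.7210
Proportion of variance = 1.7210 / 9 = 0.1912.

0.1912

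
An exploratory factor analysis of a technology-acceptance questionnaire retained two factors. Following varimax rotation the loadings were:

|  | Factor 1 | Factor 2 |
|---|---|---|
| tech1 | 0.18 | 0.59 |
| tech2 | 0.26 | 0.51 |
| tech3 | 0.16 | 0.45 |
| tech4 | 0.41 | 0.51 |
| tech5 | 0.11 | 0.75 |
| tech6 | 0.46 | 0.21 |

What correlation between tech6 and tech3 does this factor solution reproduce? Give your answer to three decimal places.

0.168

r̂ = Σ λ_i·λ_j across factors = (0.46)(0.16) + (0.21)(0.45)
  = +0.0736 +0.0945 = 0.1681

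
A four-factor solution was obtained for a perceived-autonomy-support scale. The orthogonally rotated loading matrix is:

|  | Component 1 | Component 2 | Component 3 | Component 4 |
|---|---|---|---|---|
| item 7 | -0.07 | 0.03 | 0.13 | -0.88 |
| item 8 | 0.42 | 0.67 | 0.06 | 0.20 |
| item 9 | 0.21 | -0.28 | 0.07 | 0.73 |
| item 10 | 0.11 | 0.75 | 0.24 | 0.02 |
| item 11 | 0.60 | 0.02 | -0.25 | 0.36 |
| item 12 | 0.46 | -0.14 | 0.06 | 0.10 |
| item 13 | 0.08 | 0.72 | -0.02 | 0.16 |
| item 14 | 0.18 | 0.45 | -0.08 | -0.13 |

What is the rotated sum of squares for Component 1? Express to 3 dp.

SS loadings for Component 1 = (-0.07)² + 0.42² + 0.21² + 0.11² + 0.60² + 0.46² + 0.08² + 0.18² = 0.0049 + 0.1764 + 0.0441 + 0.0121 + 0.3600 + 0.2116 + 0.0064 + 0.0324 = 0.8479

0.848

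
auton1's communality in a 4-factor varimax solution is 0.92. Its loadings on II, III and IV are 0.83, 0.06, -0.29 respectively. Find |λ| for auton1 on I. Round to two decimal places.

Under orthogonal rotation h² = Σλ², so λ_I² = h² − (0.7766) = 0.92 − 0.7766 = 0.1434.
|λ| = √0.1434 = 0.3787.

0.38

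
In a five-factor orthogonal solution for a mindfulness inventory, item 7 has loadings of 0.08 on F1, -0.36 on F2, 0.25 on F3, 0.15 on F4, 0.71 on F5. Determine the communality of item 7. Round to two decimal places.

0.73

h² = 0.08² + (-0.36)² + 0.25² + 0.15² + 0.71² = 0.0064 + 0.1296 + 0.0625 + 0.0225 + 0.5041 = 0.7251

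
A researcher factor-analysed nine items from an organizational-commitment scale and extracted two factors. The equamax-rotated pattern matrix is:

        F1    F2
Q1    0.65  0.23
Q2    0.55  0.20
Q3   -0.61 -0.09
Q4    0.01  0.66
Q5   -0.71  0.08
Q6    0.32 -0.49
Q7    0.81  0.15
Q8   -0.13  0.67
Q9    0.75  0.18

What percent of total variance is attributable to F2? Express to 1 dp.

SS loadings for F2 = 0.23² + 0.20² + (-0.09)² + 0.66² + 0.08² + (-0.49)² + 0.15² + 0.67² + 0.18² = 1.2869
With 9 standardized items, total variance = 9. Proportion = 1.2869/9 = 0.1430 → 14.30%.

14.3%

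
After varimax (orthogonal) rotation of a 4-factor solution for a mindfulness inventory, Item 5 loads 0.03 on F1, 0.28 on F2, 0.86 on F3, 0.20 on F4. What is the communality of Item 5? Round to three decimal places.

h² = 0.03² + 0.28² + 0.86² + 0.20² = 0.0009 + 0.0784 + 0.7396 + 0.0400 = 0.8589

0.859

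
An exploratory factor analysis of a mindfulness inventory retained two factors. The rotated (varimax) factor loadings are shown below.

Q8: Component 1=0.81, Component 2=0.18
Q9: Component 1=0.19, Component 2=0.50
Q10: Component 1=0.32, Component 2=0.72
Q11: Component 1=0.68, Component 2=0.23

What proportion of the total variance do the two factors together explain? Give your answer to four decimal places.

SS loadings by factor: 1.2570, 0.8537; total = 2.1107.
Total variance with 4 standardized items is 4, so the solution explains 2.1107/4 = 0.5277.

0.5277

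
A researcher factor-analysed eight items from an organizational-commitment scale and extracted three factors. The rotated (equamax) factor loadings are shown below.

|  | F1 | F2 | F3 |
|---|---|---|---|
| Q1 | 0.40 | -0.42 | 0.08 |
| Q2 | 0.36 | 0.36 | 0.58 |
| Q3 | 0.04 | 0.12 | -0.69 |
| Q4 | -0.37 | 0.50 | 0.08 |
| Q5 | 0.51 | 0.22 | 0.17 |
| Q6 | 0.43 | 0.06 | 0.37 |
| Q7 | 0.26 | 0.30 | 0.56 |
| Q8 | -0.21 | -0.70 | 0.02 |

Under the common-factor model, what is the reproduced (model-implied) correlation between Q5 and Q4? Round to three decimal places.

-0.065

r̂ = Σ λ_i·λ_j across factors = (0.51)(-0.37) + (0.22)(0.50) + (0.17)(0.08)
  = -0.1887 +0.1100 +0.0136 = -0.0651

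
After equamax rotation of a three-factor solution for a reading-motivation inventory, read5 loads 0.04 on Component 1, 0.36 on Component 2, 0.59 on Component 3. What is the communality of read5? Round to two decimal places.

h² = 0.04² + 0.36² + 0.59² = 0.0016 + 0.1296 + 0.3481 = 0.4793

0.48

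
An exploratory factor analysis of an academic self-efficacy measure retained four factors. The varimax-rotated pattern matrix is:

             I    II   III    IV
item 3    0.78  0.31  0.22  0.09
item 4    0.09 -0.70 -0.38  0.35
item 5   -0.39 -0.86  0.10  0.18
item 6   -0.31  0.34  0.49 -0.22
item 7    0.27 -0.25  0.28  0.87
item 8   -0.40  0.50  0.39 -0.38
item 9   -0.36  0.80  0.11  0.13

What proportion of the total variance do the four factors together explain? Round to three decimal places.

SS loadings by factor: 1.2272, 2.3938, 0.6855, 1.1296; total = 5.4361.
Total variance with 7 standardized items is 7, so the solution explains 5.4361/7 = 0.7766.

0.777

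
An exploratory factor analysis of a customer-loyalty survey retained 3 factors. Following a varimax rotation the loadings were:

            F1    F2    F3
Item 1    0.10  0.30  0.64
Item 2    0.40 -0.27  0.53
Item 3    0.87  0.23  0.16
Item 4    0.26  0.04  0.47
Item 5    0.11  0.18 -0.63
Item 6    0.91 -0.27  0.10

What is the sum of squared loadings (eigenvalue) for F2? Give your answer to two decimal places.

0.32

SS loadings for F2 = 0.30² + (-0.27)² + 0.23² + 0.04² + 0.18² + (-0.27)² = 0.0900 + 0.0729 + 0.0529 + 0.0016 + 0.0324 + 0.0729 = 0.3227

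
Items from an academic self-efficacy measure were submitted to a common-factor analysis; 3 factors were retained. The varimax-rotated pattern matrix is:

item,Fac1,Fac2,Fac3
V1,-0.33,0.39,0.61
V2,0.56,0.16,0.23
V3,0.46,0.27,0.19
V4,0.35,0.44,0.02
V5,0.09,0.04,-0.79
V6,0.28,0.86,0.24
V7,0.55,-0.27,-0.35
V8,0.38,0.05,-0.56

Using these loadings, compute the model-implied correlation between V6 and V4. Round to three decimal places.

r̂ = Σ λ_i·λ_j across factors = (0.28)(0.35) + (0.86)(0.44) + (0.24)(0.02)
  = +0.0980 +0.3784 +0.0048 = 0.4812

0.481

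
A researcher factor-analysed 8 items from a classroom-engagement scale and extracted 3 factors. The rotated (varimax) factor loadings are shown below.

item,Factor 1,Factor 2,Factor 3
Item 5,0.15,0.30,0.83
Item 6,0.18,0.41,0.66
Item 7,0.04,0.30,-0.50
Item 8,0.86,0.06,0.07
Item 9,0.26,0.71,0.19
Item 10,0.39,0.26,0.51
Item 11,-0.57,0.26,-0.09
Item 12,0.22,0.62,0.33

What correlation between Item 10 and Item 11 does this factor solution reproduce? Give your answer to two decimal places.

r̂ = Σ λ_i·λ_j across factors = (0.39)(-0.57) + (0.26)(0.26) + (0.51)(-0.09)
  = -0.2223 +0.0676 -0.0459 = -0.2006

-0.20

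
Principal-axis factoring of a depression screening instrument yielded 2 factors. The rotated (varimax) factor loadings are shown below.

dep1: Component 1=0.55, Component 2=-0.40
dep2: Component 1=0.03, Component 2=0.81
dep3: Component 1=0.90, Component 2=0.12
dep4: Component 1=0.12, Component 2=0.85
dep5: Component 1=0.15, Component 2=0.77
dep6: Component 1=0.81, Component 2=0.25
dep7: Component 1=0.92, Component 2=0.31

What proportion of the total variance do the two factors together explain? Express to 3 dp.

0.708

SS loadings by factor: 2.6528, 2.3045; total = 4.9573.
Total variance with 7 standardized items is 7, so the solution explains 4.9573/7 = 0.7082.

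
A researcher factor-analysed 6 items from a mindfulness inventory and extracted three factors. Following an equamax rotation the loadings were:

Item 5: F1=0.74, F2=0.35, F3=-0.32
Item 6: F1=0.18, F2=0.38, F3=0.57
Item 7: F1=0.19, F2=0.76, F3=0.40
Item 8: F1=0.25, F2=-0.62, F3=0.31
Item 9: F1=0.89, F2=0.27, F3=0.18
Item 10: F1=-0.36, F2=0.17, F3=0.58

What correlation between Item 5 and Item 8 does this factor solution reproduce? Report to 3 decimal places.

-0.131

r̂ = Σ λ_i·λ_j across factors = (0.74)(0.25) + (0.35)(-0.62) + (-0.32)(0.31)
  = +0.1850 -0.2170 -0.0992 = -0.1312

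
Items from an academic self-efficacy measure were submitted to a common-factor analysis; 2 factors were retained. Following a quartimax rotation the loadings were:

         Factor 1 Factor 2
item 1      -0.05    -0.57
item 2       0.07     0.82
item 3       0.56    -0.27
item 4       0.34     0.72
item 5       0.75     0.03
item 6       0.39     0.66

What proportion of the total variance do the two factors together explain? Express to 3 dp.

SS loadings by factor: 1.1512, 2.0251; total = 3.1763.
Total variance with 6 standardized items is 6, so the solution explains 3.1763/6 = 0.5294.

0.529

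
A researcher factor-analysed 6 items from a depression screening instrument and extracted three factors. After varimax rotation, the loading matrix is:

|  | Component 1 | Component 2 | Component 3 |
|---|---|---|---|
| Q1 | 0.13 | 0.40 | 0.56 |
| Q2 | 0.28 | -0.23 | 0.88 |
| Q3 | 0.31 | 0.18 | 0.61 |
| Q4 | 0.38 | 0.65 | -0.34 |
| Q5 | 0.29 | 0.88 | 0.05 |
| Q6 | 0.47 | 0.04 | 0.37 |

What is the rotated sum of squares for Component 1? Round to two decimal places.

SS loadings for Component 1 = 0.13² + 0.28² + 0.31² + 0.38² + 0.29² + 0.47² = 0.0169 + 0.0784 + 0.0961 + 0.1444 + 0.0841 + 0.2209 = 0.6408

0.64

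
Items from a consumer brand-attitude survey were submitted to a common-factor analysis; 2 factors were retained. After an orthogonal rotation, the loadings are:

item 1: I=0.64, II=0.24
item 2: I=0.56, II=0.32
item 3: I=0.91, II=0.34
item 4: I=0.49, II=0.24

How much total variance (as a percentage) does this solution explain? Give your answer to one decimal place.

53.1%

SS loadings by factor: 1.7914, 0.3332; total = 2.1246.
Total variance with 4 standardized items is 4, so the solution explains 2.1246/4 = 0.5312 = 53.12%.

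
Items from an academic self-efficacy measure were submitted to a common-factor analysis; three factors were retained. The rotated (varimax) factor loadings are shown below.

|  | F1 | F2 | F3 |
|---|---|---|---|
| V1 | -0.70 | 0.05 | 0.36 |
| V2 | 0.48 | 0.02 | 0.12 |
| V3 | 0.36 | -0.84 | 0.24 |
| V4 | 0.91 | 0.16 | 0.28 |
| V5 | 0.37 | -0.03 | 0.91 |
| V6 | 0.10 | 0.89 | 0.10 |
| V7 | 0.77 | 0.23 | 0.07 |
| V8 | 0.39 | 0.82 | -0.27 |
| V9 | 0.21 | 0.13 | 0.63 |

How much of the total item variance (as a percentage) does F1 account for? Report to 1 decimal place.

29.0%

SS loadings for F1 = (-0.70)² + 0.48² + 0.36² + 0.91² + 0.37² + 0.10² + 0.77² + 0.39² + 0.21² = 2.6141
With 9 standardized items, total variance = 9. Proportion = 2.6141/9 = 0.2905 → 29.05%.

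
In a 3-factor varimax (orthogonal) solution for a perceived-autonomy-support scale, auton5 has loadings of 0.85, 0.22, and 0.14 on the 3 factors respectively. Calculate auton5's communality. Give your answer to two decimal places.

h² = 0.85² + 0.22² + 0.14² = 0.7225 + 0.0484 + 0.0196 = 0.7905

0.79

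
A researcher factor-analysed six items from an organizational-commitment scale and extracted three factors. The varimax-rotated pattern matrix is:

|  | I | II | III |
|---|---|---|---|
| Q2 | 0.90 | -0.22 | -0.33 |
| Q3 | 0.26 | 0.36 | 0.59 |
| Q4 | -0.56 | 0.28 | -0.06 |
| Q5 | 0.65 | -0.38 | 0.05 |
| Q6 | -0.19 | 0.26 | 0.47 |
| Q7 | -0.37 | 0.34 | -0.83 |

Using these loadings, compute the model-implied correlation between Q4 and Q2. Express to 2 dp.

r̂ = Σ λ_i·λ_j across factors = (-0.56)(0.90) + (0.28)(-0.22) + (-0.06)(-0.33)
  = -0.5040 -0.0616 +0.0198 = -0.5458

-0.55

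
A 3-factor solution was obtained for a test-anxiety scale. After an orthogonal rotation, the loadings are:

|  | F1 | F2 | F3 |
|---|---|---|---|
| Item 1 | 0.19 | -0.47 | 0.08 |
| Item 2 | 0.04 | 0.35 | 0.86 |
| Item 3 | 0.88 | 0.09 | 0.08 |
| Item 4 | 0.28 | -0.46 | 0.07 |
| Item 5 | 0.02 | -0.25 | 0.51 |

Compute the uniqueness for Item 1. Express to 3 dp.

h² = 0.19² + (-0.47)² + 0.08² = 0.0361 + 0.2209 + 0.0064 = 0.2634
Uniqueness u² = 1 − h² = 1 − 0.2634 = 0.7366

0.737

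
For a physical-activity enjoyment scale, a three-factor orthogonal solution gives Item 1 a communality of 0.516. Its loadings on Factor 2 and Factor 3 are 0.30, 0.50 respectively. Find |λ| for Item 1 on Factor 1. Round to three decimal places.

0.420

Under orthogonal rotation h² = Σλ², so λ_Factor 1² = h² − (0.3400) = 0.516 − 0.3400 = 0.1760.
|λ| = √0.1760 = 0.4195.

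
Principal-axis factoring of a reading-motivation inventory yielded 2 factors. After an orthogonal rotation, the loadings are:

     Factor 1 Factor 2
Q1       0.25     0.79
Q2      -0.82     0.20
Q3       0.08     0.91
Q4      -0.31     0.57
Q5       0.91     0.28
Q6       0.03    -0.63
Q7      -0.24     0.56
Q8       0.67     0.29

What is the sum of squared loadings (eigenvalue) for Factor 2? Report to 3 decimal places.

2.690

SS loadings for Factor 2 = 0.79² + 0.20² + 0.91² + 0.57² + 0.28² + (-0.63)² + 0.56² + 0.29² = 0.6241 + 0.0400 + 0.8281 + 0.3249 + 0.0784 + 0.3969 + 0.3136 + 0.0841 = 2.6901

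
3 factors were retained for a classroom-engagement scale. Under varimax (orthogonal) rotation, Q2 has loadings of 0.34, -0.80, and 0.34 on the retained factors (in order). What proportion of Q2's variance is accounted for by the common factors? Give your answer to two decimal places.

h² = 0.34² + (-0.80)² + 0.34² = 0.1156 + 0.6400 + 0.1156 = 0.8712

0.87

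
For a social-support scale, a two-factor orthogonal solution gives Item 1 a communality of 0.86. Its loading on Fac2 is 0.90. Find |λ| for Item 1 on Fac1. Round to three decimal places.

Under orthogonal rotation h² = Σλ², so λ_Fac1² = h² − (0.8100) = 0.86 − 0.8100 = 0.0500.
|λ| = √0.0500 = 0.2236.

0.224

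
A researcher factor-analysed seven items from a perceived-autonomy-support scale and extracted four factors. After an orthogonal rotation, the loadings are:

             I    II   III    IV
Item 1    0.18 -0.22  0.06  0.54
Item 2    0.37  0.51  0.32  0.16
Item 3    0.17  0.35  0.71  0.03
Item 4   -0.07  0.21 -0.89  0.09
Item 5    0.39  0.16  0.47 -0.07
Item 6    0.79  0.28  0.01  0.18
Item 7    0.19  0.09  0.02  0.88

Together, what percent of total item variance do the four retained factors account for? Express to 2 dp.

SS loadings by factor: 1.0154, 0.5872, 1.6236, 1.1379; total = 4.3641.
Total variance with 7 standardized items is 7, so the solution explains 4.3641/7 = 0.6234 = 62.34%.

62.34%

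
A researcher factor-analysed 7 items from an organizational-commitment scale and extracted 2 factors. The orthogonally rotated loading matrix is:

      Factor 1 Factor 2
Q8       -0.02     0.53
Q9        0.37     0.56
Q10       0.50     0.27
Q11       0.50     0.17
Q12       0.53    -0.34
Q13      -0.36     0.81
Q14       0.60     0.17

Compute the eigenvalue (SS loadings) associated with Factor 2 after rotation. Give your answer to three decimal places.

1.497

SS loadings for Factor 2 = 0.53² + 0.56² + 0.27² + 0.17² + (-0.34)² + 0.81² + 0.17² = 0.2809 + 0.3136 + 0.0729 + 0.0289 + 0.1156 + 0.6561 + 0.0289 = 1.4969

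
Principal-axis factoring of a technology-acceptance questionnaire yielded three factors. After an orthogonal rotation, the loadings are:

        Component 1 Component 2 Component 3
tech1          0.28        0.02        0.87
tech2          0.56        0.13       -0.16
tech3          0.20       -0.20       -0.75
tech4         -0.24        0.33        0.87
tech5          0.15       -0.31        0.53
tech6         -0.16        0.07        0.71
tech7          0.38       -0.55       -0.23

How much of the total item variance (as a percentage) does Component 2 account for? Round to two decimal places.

8.14%

SS loadings for Component 2 = 0.02² + 0.13² + (-0.20)² + 0.33² + (-0.31)² + 0.07² + (-0.55)² = 0.5697
With 7 standardized items, total variance = 7. Proportion = 0.5697/7 = 0.0814 → 8.14%.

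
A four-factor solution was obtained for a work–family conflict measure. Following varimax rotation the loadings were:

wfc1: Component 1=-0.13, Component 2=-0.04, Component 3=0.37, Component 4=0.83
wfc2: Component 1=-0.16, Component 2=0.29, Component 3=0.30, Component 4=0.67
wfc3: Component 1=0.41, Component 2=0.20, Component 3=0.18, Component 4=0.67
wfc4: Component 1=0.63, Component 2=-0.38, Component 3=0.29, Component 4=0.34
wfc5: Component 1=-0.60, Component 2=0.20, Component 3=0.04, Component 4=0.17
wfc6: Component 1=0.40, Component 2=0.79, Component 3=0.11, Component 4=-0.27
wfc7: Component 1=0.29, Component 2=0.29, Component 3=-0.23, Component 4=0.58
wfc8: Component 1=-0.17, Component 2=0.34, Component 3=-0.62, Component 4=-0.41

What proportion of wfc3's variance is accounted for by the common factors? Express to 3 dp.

h² = 0.41² + 0.20² + 0.18² + 0.67² = 0.1681 + 0.0400 + 0.0324 + 0.4489 = 0.6894

0.689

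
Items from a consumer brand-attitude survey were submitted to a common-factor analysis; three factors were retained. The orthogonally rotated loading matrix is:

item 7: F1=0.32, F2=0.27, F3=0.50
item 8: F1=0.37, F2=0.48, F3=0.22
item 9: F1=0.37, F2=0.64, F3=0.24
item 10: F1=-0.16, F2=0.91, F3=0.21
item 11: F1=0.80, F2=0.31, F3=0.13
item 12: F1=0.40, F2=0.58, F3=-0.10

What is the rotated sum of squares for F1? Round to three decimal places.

SS loadings for F1 = 0.32² + 0.37² + 0.37² + (-0.16)² + 0.80² + 0.40² = 0.1024 + 0.1369 + 0.1369 + 0.0256 + 0.6400 + 0.1600 = 1.2018

1.202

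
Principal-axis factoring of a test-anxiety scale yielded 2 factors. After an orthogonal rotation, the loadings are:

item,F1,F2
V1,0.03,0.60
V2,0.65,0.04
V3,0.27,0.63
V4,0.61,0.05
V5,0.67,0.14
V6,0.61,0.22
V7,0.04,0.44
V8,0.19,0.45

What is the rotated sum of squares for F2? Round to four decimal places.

SS loadings for F2 = 0.60² + 0.04² + 0.63² + 0.05² + 0.14² + 0.22² + 0.44² + 0.45² = 0.3600 + 0.0016 + 0.3969 + 0.0025 + 0.0196 + 0.0484 + 0.1936 + 0.2025 = 1.2251

1.2251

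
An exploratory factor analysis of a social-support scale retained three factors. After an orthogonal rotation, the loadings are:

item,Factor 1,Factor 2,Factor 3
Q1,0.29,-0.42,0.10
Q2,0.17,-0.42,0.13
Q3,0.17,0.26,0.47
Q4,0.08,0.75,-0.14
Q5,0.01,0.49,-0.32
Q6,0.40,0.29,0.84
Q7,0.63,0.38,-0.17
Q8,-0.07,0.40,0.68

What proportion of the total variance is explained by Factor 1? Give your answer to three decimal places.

SS loadings for Factor 1 = 0.29² + 0.17² + 0.17² + 0.08² + 0.01² + 0.40² + 0.63² + (-0.07)² = 0.7102
Proportion of variance = 0.7102 / 8 = 0.0888.

0.089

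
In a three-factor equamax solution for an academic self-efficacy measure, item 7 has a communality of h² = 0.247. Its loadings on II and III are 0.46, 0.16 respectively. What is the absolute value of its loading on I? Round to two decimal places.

0.10

Under orthogonal rotation h² = Σλ², so λ_I² = h² − (0.2372) = 0.247 − 0.2372 = 0.0098.
|λ| = √0.0098 = 0.0990.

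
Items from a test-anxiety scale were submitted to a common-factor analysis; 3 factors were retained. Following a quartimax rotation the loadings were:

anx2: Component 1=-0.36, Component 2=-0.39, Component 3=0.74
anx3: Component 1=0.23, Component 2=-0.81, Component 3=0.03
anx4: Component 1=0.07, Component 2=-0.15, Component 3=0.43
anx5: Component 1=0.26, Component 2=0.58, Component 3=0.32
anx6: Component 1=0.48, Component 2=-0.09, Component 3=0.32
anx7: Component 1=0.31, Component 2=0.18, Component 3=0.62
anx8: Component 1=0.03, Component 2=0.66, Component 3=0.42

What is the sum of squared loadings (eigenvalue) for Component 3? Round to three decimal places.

1.499

SS loadings for Component 3 = 0.74² + 0.03² + 0.43² + 0.32² + 0.32² + 0.62² + 0.42² = 0.5476 + 0.0009 + 0.1849 + 0.1024 + 0.1024 + 0.3844 + 0.1764 = 1.4990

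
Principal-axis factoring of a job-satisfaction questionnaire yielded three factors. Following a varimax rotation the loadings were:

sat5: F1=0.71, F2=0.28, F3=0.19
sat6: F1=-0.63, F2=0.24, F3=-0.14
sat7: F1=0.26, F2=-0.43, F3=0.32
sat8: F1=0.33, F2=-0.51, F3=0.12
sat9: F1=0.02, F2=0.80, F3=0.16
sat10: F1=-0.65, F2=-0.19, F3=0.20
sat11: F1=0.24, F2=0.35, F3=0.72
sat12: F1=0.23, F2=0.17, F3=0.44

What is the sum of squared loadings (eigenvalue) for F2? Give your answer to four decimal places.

1.4085

SS loadings for F2 = 0.28² + 0.24² + (-0.43)² + (-0.51)² + 0.80² + (-0.19)² + 0.35² + 0.17² = 0.0784 + 0.0576 + 0.1849 + 0.2601 + 0.6400 + 0.0361 + 0.1225 + 0.0289 = 1.4085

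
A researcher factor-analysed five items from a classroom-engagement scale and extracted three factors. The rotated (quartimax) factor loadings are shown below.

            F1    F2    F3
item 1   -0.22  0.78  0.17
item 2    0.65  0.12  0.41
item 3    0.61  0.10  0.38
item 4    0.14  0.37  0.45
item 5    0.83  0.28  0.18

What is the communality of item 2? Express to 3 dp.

h² = 0.65² + 0.12² + 0.41² = 0.4225 + 0.0144 + 0.1681 = 0.6050

0.605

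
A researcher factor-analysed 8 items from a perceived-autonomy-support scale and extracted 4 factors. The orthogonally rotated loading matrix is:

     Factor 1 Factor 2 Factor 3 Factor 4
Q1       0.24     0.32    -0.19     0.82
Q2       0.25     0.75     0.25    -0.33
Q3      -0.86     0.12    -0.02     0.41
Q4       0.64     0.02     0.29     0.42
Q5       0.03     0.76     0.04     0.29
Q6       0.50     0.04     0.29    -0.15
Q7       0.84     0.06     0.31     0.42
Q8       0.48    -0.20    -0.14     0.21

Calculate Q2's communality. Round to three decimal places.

0.796

h² = 0.25² + 0.75² + 0.25² + (-0.33)² = 0.0625 + 0.5625 + 0.0625 + 0.1089 = 0.7964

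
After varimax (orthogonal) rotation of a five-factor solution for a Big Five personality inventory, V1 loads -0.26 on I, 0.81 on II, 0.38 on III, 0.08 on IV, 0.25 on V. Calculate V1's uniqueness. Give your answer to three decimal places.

h² = (-0.26)² + 0.81² + 0.38² + 0.08² + 0.25² = 0.0676 + 0.6561 + 0.1444 + 0.0064 + 0.0625 = 0.9370
Uniqueness u² = 1 − h² = 1 − 0.9370 = 0.0630

0.063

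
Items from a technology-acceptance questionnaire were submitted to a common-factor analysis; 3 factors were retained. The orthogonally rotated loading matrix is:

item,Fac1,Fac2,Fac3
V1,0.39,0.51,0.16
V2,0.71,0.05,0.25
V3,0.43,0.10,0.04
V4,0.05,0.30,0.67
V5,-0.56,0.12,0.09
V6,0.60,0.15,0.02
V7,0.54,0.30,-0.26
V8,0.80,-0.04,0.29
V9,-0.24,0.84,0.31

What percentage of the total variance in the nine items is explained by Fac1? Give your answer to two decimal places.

SS loadings for Fac1 = 0.39² + 0.71² + 0.43² + 0.05² + (-0.56)² + 0.60² + 0.54² + 0.80² + (-0.24)² = 2.5064
With 9 standardized items, total variance = 9. Proportion = 2.5064/9 = 0.2785 → 27.85%.

27.85%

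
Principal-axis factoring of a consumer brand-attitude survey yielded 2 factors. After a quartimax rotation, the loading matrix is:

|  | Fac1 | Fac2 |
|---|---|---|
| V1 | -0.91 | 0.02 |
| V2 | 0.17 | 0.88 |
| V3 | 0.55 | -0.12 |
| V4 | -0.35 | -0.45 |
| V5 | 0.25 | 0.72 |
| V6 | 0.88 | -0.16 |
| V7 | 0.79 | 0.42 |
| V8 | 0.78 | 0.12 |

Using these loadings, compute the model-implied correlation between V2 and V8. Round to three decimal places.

r̂ = Σ λ_i·λ_j across factors = (0.17)(0.78) + (0.88)(0.12)
  = +0.1326 +0.1056 = 0.2382

0.238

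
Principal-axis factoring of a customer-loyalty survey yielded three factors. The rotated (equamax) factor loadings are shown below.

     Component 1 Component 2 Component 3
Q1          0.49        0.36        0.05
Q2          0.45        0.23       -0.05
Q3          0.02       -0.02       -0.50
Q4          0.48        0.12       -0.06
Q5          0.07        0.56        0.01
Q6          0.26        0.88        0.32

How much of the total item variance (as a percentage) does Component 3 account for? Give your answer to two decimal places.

SS loadings for Component 3 = 0.05² + (-0.05)² + (-0.50)² + (-0.06)² + 0.01² + 0.32² = 0.3611
With 6 standardized items, total variance = 6. Proportion = 0.3611/6 = 0.0602 → 6.02%.

6.02%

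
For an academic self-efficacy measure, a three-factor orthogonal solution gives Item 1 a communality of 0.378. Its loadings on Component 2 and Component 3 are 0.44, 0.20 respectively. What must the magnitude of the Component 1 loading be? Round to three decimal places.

Under orthogonal rotation h² = Σλ², so λ_Component 1² = h² − (0.2336) = 0.378 − 0.2336 = 0.1444.
|λ| = √0.1444 = 0.3800.

0.380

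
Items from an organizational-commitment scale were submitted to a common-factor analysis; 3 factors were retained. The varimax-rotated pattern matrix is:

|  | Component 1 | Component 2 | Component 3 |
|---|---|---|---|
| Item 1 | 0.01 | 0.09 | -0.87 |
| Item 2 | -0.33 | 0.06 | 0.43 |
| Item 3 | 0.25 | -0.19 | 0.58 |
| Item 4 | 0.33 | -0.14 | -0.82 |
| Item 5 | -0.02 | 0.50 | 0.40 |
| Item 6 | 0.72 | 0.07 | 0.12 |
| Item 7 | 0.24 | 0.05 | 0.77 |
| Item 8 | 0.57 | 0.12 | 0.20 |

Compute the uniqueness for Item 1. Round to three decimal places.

0.235

h² = 0.01² + 0.09² + (-0.87)² = 0.0001 + 0.0081 + 0.7569 = 0.7651
Uniqueness u² = 1 − h² = 1 − 0.7651 = 0.2349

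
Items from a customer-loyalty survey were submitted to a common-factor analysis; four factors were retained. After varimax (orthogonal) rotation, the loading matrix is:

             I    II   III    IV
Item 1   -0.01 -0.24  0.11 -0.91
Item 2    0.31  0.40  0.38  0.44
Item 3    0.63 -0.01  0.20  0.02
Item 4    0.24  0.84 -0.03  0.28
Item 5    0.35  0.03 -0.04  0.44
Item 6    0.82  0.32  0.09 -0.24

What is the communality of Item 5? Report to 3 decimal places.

h² = 0.35² + 0.03² + (-0.04)² + 0.44² = 0.1225 + 0.0009 + 0.0016 + 0.1936 = 0.3186

0.319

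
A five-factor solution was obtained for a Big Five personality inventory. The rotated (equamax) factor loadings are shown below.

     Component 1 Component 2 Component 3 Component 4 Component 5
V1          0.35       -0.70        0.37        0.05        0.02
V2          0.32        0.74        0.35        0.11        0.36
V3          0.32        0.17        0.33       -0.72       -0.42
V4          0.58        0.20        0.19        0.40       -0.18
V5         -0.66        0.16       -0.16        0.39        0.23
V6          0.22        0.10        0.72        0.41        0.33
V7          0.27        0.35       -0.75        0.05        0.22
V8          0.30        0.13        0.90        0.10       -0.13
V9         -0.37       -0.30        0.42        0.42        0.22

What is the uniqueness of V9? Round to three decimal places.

0.372

h² = (-0.37)² + (-0.30)² + 0.42² + 0.42² + 0.22² = 0.1369 + 0.0900 + 0.1764 + 0.1764 + 0.0484 = 0.6281
Uniqueness u² = 1 − h² = 1 − 0.6281 = 0.3719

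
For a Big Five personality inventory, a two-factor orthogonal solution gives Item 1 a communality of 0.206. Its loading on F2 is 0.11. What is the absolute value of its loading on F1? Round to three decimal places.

0.440

Under orthogonal rotation h² = Σλ², so λ_F1² = h² − (0.0121) = 0.206 − 0.0121 = 0.1939.
|λ| = √0.1939 = 0.4403.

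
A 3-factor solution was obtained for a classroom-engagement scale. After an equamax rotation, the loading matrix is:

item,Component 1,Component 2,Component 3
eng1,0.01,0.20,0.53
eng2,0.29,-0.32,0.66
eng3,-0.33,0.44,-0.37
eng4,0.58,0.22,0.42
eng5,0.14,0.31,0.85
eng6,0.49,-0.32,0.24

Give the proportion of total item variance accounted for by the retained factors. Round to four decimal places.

0.5303

SS loadings by factor: 0.7892, 0.5829, 1.8099; total = 3.1820.
Total variance with 6 standardized items is 6, so the solution explains 3.1820/6 = 0.5303.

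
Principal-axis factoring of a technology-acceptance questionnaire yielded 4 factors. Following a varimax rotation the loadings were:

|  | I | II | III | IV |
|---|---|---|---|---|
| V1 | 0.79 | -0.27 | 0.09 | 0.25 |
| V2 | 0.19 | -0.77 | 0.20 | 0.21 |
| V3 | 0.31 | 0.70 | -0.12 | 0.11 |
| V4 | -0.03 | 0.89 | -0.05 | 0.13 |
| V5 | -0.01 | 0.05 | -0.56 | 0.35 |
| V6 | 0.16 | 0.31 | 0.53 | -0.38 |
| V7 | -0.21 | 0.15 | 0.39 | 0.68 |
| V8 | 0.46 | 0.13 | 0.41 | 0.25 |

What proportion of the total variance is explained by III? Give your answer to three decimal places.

0.122

SS loadings for III = 0.09² + 0.20² + (-0.12)² + (-0.05)² + (-0.56)² + 0.53² + 0.39² + 0.41² = 0.9797
Proportion of variance = 0.9797 / 8 = 0.1225.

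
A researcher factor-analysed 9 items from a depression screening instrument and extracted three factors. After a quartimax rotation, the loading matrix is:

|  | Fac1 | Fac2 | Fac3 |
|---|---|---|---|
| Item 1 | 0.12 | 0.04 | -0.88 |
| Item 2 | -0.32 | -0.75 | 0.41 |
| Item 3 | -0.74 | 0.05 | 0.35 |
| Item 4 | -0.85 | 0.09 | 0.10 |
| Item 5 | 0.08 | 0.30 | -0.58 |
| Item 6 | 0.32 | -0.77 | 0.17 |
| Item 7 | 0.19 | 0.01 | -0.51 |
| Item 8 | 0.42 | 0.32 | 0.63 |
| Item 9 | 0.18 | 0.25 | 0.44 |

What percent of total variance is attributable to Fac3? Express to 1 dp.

SS loadings for Fac3 = (-0.88)² + 0.41² + 0.35² + 0.10² + (-0.58)² + 0.17² + (-0.51)² + 0.63² + 0.44² = 2.2909
With 9 standardized items, total variance = 9. Proportion = 2.2909/9 = 0.2545 → 25.45%.

25.5%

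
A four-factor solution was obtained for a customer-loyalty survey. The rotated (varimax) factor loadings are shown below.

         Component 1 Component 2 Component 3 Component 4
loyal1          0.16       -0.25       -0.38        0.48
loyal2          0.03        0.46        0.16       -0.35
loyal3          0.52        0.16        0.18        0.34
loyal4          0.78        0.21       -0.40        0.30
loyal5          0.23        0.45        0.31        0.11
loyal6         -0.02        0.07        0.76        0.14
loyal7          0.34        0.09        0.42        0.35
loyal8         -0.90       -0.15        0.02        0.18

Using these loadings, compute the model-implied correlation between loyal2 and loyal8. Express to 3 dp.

-0.156

r̂ = Σ λ_i·λ_j across factors = (0.03)(-0.90) + (0.46)(-0.15) + (0.16)(0.02) + (-0.35)(0.18)
  = -0.0270 -0.0690 +0.0032 -0.0630 = -0.1558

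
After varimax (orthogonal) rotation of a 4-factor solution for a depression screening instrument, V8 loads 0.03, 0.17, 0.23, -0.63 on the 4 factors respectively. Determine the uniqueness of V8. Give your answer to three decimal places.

0.520

h² = 0.03² + 0.17² + 0.23² + (-0.63)² = 0.0009 + 0.0289 + 0.0529 + 0.3969 = 0.4796
Uniqueness u² = 1 − h² = 1 − 0.4796 = 0.5204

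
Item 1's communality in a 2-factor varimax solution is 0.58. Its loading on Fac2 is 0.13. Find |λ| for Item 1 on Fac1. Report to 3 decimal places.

Under orthogonal rotation h² = Σλ², so λ_Fac1² = h² − (0.0169) = 0.58 − 0.0169 = 0.5631.
|λ| = √0.5631 = 0.7504.

0.750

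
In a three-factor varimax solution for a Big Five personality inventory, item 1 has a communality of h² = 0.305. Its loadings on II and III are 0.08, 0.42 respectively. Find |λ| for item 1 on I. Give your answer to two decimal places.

0.35

Under orthogonal rotation h² = Σλ², so λ_I² = h² − (0.1828) = 0.305 − 0.1828 = 0.1222.
|λ| = √0.1222 = 0.3496.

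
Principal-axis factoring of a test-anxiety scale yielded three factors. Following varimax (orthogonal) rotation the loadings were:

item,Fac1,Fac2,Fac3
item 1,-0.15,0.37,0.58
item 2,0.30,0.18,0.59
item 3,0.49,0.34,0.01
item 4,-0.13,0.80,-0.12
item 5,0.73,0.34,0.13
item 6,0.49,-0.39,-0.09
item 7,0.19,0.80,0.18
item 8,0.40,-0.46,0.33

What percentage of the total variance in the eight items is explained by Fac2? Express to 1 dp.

SS loadings for Fac2 = 0.37² + 0.18² + 0.34² + 0.80² + 0.34² + (-0.39)² + 0.80² + (-0.46)² = 2.0442
With 8 standardized items, total variance = 8. Proportion = 2.0442/8 = 0.2555 → 25.55%.

25.6%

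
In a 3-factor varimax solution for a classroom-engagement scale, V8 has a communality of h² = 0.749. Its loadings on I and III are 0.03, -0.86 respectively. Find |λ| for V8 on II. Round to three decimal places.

0.092

Under orthogonal rotation h² = Σλ², so λ_II² = h² − (0.7405) = 0.749 − 0.7405 = 0.0085.
|λ| = √0.0085 = 0.0922.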